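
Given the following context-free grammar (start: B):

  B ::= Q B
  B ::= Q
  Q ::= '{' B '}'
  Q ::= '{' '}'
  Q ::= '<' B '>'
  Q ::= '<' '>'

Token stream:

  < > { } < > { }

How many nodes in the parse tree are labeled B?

4

[B [Q < >] [B [Q { }] [B [Q < >] [B [Q { }]]]]]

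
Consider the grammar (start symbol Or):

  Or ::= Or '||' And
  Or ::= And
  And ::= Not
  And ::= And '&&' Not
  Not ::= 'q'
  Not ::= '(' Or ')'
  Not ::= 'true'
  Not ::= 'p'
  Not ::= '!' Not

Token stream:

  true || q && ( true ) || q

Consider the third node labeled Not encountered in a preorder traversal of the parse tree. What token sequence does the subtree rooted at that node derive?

[Or [Or [Or [And [Not true]]] || [And [And [Not q]] && [Not ( [Or [And [Not true]]] )]]] || [And [Not q]]]

( true )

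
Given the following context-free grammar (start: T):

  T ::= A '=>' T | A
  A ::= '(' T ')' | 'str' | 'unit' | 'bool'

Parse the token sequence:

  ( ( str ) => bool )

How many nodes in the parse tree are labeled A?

[T [A ( [T [A ( [T [A str]] )] => [T [A bool]]] )]]

4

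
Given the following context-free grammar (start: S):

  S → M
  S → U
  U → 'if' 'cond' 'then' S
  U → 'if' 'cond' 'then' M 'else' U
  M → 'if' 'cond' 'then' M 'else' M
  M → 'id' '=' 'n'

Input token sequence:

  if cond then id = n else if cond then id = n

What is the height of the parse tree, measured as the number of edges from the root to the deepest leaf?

[S [U if cond then [M id = n] else [U if cond then [S [M id = n]]]]]

5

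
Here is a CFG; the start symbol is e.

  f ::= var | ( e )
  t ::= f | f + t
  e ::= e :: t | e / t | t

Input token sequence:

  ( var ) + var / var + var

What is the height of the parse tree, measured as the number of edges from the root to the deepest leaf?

[e [e [t [f ( [e [t [f var]]] )] + [t [f var]]]] / [t [f var] + [t [f var]]]]

7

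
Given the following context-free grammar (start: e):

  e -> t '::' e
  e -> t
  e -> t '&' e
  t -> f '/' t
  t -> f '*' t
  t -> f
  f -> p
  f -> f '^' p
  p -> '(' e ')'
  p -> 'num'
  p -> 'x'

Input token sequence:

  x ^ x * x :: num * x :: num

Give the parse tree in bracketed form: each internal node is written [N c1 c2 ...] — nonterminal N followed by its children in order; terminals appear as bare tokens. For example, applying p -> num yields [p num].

[e [t [f [f [p x]] ^ [p x]] * [t [f [p x]]]] :: [e [t [f [p num]] * [t [f [p x]]]] :: [e [t [f [p num]]]]]]

e
t :: e
f * t :: e
f ^ p * t :: e
p ^ p * t :: e
x ^ p * t :: e
x ^ x * t :: e
x ^ x * f :: e
x ^ x * p :: e
x ^ x * x :: e
x ^ x * x :: t :: e
x ^ x * x :: f * t :: e
x ^ x * x :: p * t :: e
x ^ x * x :: num * t :: e
x ^ x * x :: num * f :: e
x ^ x * x :: num * p :: e
x ^ x * x :: num * x :: e
x ^ x * x :: num * x :: t
x ^ x * x :: num * x :: f
x ^ x * x :: num * x :: p
x ^ x * x :: num * x :: num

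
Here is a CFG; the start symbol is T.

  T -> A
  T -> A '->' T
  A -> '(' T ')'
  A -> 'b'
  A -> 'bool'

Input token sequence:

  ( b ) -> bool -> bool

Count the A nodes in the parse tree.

[T [A ( [T [A b]] )] -> [T [A bool] -> [T [A bool]]]]

4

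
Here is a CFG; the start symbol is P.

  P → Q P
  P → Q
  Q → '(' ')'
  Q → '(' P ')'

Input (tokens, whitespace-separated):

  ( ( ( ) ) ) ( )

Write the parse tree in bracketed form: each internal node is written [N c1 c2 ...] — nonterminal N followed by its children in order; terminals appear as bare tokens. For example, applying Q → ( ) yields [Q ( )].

P
Q P
( P ) P
( Q ) P
( ( P ) ) P
( ( Q ) ) P
( ( ( ) ) ) P
( ( ( ) ) ) Q
( ( ( ) ) ) ( )

[P [Q ( [P [Q ( [P [Q ( )]] )]] )] [P [Q ( )]]]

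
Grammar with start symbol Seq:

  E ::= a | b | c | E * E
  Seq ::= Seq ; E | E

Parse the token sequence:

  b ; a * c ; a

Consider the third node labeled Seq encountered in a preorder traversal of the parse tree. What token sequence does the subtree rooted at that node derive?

[Seq [Seq [Seq [E b]] ; [E [E a] * [E c]]] ; [E a]]

b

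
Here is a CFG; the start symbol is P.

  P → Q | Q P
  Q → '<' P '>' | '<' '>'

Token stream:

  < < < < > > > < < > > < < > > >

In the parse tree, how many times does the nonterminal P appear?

8

[P [Q < [P [Q < [P [Q < [P [Q < >]] >]] >] [P [Q < [P [Q < >]] >] [P [Q < [P [Q < >]] >]]]] >]]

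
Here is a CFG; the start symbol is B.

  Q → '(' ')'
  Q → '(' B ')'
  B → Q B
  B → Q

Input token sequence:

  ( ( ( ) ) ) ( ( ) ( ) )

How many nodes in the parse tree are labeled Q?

[B [Q ( [B [Q ( [B [Q ( )]] )]] )] [B [Q ( [B [Q ( )] [B [Q ( )]]] )]]]

6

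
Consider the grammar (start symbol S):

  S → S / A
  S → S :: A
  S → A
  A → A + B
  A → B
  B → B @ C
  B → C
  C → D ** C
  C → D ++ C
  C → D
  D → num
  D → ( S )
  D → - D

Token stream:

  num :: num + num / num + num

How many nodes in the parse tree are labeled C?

[S [S [S [A [B [C [D num]]]]] :: [A [A [B [C [D num]]]] + [B [C [D num]]]]] / [A [A [B [C [D num]]]] + [B [C [D num]]]]]

5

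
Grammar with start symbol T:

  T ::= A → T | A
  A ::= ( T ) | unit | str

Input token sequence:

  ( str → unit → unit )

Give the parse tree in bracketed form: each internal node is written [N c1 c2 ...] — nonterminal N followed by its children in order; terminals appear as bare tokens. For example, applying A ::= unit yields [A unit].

T
A
( T )
( A → T )
( str → T )
( str → A → T )
( str → unit → T )
( str → unit → A )
( str → unit → unit )

[T [A ( [T [A str] → [T [A unit] → [T [A unit]]]] )]]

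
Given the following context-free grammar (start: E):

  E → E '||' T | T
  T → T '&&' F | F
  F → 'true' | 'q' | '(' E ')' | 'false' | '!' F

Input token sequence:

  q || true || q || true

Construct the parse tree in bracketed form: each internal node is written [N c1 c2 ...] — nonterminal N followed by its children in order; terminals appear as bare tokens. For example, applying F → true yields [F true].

[E [E [E [E [T [F q]]] || [T [F true]]] || [T [F q]]] || [T [F true]]]

E
E || T
E || T || T
E || T || T || T
T || T || T || T
F || T || T || T
q || T || T || T
q || F || T || T
q || true || T || T
q || true || F || T
q || true || q || T
q || true || q || F
q || true || q || true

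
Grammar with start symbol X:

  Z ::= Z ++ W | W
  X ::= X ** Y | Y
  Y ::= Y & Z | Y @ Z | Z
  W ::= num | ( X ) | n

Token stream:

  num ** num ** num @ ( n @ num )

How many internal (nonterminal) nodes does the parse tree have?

[X [X [X [Y [Z [W num]]]] ** [Y [Z [W num]]]] ** [Y [Y [Z [W num]]] @ [Z [W ( [X [Y [Y [Z [W n]]] @ [Z [W num]]]] )]]]]

22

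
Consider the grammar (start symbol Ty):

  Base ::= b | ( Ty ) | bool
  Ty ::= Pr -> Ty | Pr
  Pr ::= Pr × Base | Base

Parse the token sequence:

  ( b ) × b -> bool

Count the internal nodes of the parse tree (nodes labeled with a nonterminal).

[Ty [Pr [Pr [Base ( [Ty [Pr [Base b]]] )]] × [Base b]] -> [Ty [Pr [Base bool]]]]

11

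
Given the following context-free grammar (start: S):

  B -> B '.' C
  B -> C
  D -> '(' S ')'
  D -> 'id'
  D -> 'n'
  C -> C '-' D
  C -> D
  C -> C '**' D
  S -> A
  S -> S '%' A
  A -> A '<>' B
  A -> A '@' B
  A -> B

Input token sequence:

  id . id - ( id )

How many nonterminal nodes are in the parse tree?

[S [A [B [B [C [D id]]] . [C [C [D id]] - [D ( [S [A [B [C [D id]]]]] )]]]]]

15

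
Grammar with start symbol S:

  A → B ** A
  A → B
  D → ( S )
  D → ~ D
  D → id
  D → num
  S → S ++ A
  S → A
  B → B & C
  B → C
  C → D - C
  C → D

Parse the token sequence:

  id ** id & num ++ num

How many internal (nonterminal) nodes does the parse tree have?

17

[S [S [A [B [C [D id]]] ** [A [B [B [C [D id]]] & [C [D num]]]]]] ++ [A [B [C [D num]]]]]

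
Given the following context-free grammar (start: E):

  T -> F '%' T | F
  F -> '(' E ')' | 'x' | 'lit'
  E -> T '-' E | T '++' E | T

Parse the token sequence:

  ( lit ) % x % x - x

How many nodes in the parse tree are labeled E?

3

[E [T [F ( [E [T [F lit]]] )] % [T [F x] % [T [F x]]]] - [E [T [F x]]]]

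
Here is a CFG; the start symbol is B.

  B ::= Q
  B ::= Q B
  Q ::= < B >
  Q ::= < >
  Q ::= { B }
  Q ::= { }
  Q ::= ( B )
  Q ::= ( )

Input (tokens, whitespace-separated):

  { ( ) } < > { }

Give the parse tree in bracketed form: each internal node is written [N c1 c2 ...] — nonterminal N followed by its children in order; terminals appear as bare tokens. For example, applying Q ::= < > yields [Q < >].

B
Q B
{ B } B
{ Q } B
{ ( ) } B
{ ( ) } Q B
{ ( ) } < > B
{ ( ) } < > Q
{ ( ) } < > { }

[B [Q { [B [Q ( )]] }] [B [Q < >] [B [Q { }]]]]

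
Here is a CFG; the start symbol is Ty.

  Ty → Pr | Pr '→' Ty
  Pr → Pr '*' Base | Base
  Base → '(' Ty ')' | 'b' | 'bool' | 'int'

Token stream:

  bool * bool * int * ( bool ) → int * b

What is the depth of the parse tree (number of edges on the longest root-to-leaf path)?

[Ty [Pr [Pr [Pr [Pr [Base bool]] * [Base bool]] * [Base int]] * [Base ( [Ty [Pr [Base bool]]] )]] → [Ty [Pr [Pr [Base int]] * [Base b]]]]

6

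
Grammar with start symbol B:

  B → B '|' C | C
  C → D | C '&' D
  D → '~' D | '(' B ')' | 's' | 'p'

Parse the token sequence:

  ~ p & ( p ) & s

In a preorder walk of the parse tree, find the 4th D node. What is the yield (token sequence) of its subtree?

[B [C [C [C [D ~ [D p]]] & [D ( [B [C [D p]]] )]] & [D s]]]

p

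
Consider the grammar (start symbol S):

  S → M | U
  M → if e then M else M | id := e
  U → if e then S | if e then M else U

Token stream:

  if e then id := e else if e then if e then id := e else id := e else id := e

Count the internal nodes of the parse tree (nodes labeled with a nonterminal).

8

[S [M if e then [M id := e] else [M if e then [M if e then [M id := e] else [M id := e]] else [M id := e]]]]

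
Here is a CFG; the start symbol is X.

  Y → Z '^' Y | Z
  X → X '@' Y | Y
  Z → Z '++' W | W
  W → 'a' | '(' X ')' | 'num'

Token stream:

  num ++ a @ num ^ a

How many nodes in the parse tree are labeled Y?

3

[X [X [Y [Z [Z [W num]] ++ [W a]]]] @ [Y [Z [W num]] ^ [Y [Z [W a]]]]]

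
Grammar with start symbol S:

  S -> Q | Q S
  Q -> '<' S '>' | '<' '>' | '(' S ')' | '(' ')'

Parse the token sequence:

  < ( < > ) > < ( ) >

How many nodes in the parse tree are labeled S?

[S [Q < [S [Q ( [S [Q < >]] )]] >] [S [Q < [S [Q ( )]] >]]]

5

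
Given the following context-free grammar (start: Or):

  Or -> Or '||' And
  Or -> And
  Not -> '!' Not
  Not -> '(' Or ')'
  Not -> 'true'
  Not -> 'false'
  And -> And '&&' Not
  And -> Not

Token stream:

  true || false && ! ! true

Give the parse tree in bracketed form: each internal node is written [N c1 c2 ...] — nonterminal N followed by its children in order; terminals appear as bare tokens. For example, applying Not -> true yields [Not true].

Or
Or || And
And || And
Not || And
true || And
true || And && Not
true || Not && Not
true || false && Not
true || false && ! Not
true || false && ! ! Not
true || false && ! ! true

[Or [Or [And [Not true]]] || [And [And [Not false]] && [Not ! [Not ! [Not true]]]]]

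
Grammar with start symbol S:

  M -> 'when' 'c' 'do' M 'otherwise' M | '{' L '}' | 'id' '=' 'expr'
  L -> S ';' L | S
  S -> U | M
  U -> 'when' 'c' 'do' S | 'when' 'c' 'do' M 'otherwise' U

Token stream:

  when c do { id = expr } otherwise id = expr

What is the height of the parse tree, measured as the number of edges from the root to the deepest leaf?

[S [M when c do [M { [L [S [M id = expr]]] }] otherwise [M id = expr]]]

6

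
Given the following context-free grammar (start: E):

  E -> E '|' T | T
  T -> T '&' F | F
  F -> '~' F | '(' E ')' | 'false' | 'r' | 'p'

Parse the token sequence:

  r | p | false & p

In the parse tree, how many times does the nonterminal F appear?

[E [E [E [T [F r]]] | [T [F p]]] | [T [T [F false]] & [F p]]]

4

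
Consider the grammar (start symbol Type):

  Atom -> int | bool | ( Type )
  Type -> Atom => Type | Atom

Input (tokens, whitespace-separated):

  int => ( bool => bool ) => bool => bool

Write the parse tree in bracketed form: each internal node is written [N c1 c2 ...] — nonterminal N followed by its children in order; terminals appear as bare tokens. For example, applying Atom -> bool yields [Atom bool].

[Type [Atom int] => [Type [Atom ( [Type [Atom bool] => [Type [Atom bool]]] )] => [Type [Atom bool] => [Type [Atom bool]]]]]

Type
Atom => Type
int => Type
int => Atom => Type
int => ( Type ) => Type
int => ( Atom => Type ) => Type
int => ( bool => Type ) => Type
int => ( bool => Atom ) => Type
int => ( bool => bool ) => Type
int => ( bool => bool ) => Atom => Type
int => ( bool => bool ) => bool => Type
int => ( bool => bool ) => bool => Atom
int => ( bool => bool ) => bool => bool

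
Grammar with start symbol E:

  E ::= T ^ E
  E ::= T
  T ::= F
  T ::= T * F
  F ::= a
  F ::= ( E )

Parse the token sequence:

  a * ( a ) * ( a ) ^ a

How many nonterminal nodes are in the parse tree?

[E [T [T [T [F a]] * [F ( [E [T [F a]]] )]] * [F ( [E [T [F a]]] )]] ^ [E [T [F a]]]]

16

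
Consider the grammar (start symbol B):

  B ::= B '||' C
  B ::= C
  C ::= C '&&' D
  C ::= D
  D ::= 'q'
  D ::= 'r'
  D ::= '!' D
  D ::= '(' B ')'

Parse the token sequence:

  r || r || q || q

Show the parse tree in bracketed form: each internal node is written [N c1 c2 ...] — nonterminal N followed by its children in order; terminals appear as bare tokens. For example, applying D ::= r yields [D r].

[B [B [B [B [C [D r]]] || [C [D r]]] || [C [D q]]] || [C [D q]]]

B
B || C
B || C || C
B || C || C || C
C || C || C || C
D || C || C || C
r || C || C || C
r || D || C || C
r || r || C || C
r || r || D || C
r || r || q || C
r || r || q || D
r || r || q || q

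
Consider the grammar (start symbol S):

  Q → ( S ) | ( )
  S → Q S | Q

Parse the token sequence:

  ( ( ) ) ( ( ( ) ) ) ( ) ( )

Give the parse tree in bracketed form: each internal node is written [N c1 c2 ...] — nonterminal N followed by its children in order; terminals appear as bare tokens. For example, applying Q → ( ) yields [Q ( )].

S
Q S
( S ) S
( Q ) S
( ( ) ) S
( ( ) ) Q S
( ( ) ) ( S ) S
( ( ) ) ( Q ) S
( ( ) ) ( ( S ) ) S
( ( ) ) ( ( Q ) ) S
( ( ) ) ( ( ( ) ) ) S
( ( ) ) ( ( ( ) ) ) Q S
( ( ) ) ( ( ( ) ) ) ( ) S
( ( ) ) ( ( ( ) ) ) ( ) Q
( ( ) ) ( ( ( ) ) ) ( ) ( )

[S [Q ( [S [Q ( )]] )] [S [Q ( [S [Q ( [S [Q ( )]] )]] )] [S [Q ( )] [S [Q ( )]]]]]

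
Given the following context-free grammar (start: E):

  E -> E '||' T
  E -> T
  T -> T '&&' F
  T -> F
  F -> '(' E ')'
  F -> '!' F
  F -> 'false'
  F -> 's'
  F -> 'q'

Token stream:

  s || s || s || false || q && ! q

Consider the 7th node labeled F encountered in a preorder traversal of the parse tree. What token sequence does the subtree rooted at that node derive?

[E [E [E [E [E [T [F s]]] || [T [F s]]] || [T [F s]]] || [T [F false]]] || [T [T [F q]] && [F ! [F q]]]]

q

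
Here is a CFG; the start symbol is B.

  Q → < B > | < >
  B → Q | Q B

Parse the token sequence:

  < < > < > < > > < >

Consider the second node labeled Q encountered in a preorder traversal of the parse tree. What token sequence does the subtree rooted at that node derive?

[B [Q < [B [Q < >] [B [Q < >] [B [Q < >]]]] >] [B [Q < >]]]

< >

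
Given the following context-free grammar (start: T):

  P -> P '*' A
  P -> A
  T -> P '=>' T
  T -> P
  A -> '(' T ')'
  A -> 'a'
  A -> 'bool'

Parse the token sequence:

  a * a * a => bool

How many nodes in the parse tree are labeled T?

[T [P [P [P [A a]] * [A a]] * [A a]] => [T [P [A bool]]]]

2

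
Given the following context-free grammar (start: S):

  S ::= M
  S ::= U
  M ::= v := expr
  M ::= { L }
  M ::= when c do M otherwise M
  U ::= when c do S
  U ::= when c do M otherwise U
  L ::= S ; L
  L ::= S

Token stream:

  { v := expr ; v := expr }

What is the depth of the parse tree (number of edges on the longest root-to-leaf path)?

[S [M { [L [S [M v := expr]] ; [L [S [M v := expr]]]] }]]

6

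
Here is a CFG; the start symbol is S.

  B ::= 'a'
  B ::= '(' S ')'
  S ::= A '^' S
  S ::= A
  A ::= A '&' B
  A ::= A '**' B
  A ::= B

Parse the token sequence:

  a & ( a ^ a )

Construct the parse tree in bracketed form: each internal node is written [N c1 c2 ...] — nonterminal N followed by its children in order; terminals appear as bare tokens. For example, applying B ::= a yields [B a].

S
A
A & B
B & B
a & B
a & ( S )
a & ( A ^ S )
a & ( B ^ S )
a & ( a ^ S )
a & ( a ^ A )
a & ( a ^ B )
a & ( a ^ a )

[S [A [A [B a]] & [B ( [S [A [B a]] ^ [S [A [B a]]]] )]]]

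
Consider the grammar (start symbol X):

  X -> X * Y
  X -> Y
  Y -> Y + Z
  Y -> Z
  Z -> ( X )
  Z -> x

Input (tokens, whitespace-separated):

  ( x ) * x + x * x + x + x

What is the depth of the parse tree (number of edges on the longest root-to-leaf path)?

8

[X [X [X [Y [Z ( [X [Y [Z x]]] )]]] * [Y [Y [Z x]] + [Z x]]] * [Y [Y [Y [Z x]] + [Z x]] + [Z x]]]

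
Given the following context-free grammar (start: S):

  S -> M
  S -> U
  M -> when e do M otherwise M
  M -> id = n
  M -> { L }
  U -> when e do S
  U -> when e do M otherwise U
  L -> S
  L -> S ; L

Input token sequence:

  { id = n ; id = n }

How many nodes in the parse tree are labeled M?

3

[S [M { [L [S [M id = n]] ; [L [S [M id = n]]]] }]]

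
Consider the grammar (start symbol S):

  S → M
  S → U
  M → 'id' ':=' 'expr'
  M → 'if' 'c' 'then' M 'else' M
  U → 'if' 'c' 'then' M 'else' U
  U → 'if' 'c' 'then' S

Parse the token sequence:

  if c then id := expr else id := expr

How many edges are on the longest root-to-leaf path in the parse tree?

3

[S [M if c then [M id := expr] else [M id := expr]]]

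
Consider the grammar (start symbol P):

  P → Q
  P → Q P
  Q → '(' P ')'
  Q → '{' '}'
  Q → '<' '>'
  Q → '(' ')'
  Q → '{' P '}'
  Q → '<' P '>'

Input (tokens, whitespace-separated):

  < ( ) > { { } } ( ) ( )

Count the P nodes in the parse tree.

[P [Q < [P [Q ( )]] >] [P [Q { [P [Q { }]] }] [P [Q ( )] [P [Q ( )]]]]]

6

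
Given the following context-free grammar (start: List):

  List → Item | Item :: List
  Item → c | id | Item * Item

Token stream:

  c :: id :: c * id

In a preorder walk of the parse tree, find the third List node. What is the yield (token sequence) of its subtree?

[List [Item c] :: [List [Item id] :: [List [Item [Item c] * [Item id]]]]]

c * id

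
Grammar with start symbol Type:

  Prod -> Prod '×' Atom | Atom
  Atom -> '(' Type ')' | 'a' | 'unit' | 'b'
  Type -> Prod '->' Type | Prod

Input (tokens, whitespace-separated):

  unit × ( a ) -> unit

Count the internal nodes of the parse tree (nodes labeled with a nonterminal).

11

[Type [Prod [Prod [Atom unit]] × [Atom ( [Type [Prod [Atom a]]] )]] -> [Type [Prod [Atom unit]]]]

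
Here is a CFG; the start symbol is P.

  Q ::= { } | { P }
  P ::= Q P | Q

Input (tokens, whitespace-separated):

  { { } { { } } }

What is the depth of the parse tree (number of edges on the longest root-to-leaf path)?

7

[P [Q { [P [Q { }] [P [Q { [P [Q { }]] }]]] }]]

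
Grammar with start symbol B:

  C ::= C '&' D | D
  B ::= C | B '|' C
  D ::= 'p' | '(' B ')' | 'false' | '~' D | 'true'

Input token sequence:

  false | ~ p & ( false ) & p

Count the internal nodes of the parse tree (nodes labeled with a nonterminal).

14

[B [B [C [D false]]] | [C [C [C [D ~ [D p]]] & [D ( [B [C [D false]]] )]] & [D p]]]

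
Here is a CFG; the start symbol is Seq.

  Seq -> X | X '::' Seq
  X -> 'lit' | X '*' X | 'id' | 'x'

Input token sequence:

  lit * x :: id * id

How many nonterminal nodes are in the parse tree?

[Seq [X [X lit] * [X x]] :: [Seq [X [X id] * [X id]]]]

8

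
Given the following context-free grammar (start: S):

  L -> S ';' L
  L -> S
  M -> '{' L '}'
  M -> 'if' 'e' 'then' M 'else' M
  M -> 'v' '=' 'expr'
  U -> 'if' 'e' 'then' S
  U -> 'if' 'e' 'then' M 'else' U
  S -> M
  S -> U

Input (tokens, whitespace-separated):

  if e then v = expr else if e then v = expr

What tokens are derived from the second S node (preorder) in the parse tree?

v = expr

[S [U if e then [M v = expr] else [U if e then [S [M v = expr]]]]]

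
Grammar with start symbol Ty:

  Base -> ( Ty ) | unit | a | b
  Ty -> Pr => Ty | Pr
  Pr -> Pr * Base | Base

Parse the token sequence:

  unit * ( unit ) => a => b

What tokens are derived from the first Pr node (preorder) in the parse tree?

[Ty [Pr [Pr [Base unit]] * [Base ( [Ty [Pr [Base unit]]] )]] => [Ty [Pr [Base a]] => [Ty [Pr [Base b]]]]]

unit * ( unit )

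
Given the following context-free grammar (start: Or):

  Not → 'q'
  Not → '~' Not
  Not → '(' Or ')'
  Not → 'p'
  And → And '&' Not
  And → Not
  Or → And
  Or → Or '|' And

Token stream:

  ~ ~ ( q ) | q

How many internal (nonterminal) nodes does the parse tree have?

[Or [Or [And [Not ~ [Not ~ [Not ( [Or [And [Not q]]] )]]]]] | [And [Not q]]]

11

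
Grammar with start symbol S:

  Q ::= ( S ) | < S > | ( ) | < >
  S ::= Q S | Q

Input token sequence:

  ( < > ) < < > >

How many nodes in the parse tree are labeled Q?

[S [Q ( [S [Q < >]] )] [S [Q < [S [Q < >]] >]]]

4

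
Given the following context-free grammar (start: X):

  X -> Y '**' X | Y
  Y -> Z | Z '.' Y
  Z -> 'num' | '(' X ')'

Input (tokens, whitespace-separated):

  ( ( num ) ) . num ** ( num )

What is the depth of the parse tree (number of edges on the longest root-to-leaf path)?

[X [Y [Z ( [X [Y [Z ( [X [Y [Z num]]] )]]] )] . [Y [Z num]]] ** [X [Y [Z ( [X [Y [Z num]]] )]]]]

9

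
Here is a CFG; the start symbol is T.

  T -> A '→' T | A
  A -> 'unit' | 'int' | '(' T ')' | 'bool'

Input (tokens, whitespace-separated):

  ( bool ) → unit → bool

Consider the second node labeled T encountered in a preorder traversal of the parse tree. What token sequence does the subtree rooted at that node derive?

bool

[T [A ( [T [A bool]] )] → [T [A unit] → [T [A bool]]]]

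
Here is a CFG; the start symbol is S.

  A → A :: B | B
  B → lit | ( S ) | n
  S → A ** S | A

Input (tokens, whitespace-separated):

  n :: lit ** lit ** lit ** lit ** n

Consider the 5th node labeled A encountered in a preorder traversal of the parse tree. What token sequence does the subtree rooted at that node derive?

lit

[S [A [A [B n]] :: [B lit]] ** [S [A [B lit]] ** [S [A [B lit]] ** [S [A [B lit]] ** [S [A [B n]]]]]]]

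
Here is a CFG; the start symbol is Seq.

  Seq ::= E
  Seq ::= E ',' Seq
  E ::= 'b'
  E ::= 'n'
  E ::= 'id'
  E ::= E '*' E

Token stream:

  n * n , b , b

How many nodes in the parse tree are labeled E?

[Seq [E [E n] * [E n]] , [Seq [E b] , [Seq [E b]]]]

5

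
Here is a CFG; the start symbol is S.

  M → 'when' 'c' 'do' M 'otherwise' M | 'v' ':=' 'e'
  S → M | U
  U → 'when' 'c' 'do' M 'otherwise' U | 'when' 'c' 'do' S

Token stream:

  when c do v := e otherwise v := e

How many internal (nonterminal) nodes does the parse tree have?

[S [M when c do [M v := e] otherwise [M v := e]]]

4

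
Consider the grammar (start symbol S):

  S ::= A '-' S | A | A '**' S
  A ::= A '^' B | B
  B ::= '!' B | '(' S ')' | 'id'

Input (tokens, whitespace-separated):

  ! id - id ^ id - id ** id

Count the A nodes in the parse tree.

[S [A [B ! [B id]]] - [S [A [A [B id]] ^ [B id]] - [S [A [B id]] ** [S [A [B id]]]]]]

5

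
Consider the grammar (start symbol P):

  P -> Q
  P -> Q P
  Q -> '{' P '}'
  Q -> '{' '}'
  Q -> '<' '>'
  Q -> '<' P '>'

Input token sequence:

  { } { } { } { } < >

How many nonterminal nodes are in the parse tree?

10

[P [Q { }] [P [Q { }] [P [Q { }] [P [Q { }] [P [Q < >]]]]]]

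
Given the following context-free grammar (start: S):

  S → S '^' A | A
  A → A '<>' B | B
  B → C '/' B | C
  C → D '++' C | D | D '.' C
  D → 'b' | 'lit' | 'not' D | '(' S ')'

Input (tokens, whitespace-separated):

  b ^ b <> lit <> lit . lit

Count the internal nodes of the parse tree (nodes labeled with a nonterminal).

20

[S [S [A [B [C [D b]]]]] ^ [A [A [A [B [C [D b]]]] <> [B [C [D lit]]]] <> [B [C [D lit] . [C [D lit]]]]]]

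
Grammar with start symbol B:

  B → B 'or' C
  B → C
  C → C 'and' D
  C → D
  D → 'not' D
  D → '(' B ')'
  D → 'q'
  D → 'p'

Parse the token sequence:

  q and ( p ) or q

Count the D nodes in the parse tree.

4

[B [B [C [C [D q]] and [D ( [B [C [D p]]] )]]] or [C [D q]]]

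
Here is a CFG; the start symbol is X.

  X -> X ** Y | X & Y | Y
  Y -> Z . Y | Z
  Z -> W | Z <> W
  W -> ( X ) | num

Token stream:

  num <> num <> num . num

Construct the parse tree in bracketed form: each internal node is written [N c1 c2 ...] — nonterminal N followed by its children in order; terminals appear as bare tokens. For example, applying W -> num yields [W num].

[X [Y [Z [Z [Z [W num]] <> [W num]] <> [W num]] . [Y [Z [W num]]]]]

X
Y
Z . Y
Z <> W . Y
Z <> W <> W . Y
W <> W <> W . Y
num <> W <> W . Y
num <> num <> W . Y
num <> num <> num . Y
num <> num <> num . Z
num <> num <> num . W
num <> num <> num . num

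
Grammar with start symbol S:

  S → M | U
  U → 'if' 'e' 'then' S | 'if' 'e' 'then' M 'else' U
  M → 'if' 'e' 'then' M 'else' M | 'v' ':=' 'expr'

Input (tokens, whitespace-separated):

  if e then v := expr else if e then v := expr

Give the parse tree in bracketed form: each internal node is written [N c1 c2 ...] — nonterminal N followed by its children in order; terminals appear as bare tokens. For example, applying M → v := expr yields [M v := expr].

[S [U if e then [M v := expr] else [U if e then [S [M v := expr]]]]]

S
U
if e then M else U
if e then v := expr else U
if e then v := expr else if e then S
if e then v := expr else if e then M
if e then v := expr else if e then v := expr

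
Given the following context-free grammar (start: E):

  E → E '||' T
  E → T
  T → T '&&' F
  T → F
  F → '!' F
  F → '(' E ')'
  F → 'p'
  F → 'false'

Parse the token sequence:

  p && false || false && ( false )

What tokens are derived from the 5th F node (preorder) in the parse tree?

false

[E [E [T [T [F p]] && [F false]]] || [T [T [F false]] && [F ( [E [T [F false]]] )]]]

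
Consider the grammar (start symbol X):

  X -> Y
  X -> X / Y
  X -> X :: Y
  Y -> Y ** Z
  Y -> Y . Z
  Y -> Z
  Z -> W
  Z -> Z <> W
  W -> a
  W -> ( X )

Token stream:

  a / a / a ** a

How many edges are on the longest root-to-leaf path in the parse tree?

[X [X [X [Y [Z [W a]]]] / [Y [Z [W a]]]] / [Y [Y [Z [W a]]] ** [Z [W a]]]]

6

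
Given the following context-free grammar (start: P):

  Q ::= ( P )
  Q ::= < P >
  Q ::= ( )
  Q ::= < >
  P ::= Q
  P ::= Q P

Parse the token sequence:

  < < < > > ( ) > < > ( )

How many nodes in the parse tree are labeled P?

6

[P [Q < [P [Q < [P [Q < >]] >] [P [Q ( )]]] >] [P [Q < >] [P [Q ( )]]]]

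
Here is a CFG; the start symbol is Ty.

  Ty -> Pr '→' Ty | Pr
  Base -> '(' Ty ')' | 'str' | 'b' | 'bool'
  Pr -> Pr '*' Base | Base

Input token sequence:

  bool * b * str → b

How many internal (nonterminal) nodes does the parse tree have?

[Ty [Pr [Pr [Pr [Base bool]] * [Base b]] * [Base str]] → [Ty [Pr [Base b]]]]

10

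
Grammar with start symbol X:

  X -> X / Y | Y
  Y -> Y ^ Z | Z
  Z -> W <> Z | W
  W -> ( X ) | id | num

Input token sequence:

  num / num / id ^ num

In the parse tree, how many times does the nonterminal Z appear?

4

[X [X [X [Y [Z [W num]]]] / [Y [Z [W num]]]] / [Y [Y [Z [W id]]] ^ [Z [W num]]]]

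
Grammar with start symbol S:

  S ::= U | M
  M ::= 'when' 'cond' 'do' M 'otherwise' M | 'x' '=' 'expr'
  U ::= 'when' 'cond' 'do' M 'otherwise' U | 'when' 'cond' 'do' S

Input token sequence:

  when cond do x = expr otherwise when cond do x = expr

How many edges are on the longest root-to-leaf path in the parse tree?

[S [U when cond do [M x = expr] otherwise [U when cond do [S [M x = expr]]]]]

5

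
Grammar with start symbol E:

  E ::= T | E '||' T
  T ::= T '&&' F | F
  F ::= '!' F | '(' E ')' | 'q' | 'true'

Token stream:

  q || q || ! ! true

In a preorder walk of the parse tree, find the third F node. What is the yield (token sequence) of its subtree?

! ! true

[E [E [E [T [F q]]] || [T [F q]]] || [T [F ! [F ! [F true]]]]]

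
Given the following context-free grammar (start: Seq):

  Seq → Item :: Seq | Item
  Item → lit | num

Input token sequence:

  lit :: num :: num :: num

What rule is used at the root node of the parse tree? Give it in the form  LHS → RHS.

[Seq [Item lit] :: [Seq [Item num] :: [Seq [Item num] :: [Seq [Item num]]]]]

Seq → Item :: Seq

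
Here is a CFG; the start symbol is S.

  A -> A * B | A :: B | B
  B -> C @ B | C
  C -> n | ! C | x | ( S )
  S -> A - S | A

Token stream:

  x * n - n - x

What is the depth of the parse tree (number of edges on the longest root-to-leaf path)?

6

[S [A [A [B [C x]]] * [B [C n]]] - [S [A [B [C n]]] - [S [A [B [C x]]]]]]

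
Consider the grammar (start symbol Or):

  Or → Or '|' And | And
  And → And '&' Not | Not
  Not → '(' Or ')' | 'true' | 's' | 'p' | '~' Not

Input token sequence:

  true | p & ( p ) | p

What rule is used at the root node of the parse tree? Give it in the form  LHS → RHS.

Or → Or '|' And

[Or [Or [Or [And [Not true]]] | [And [And [Not p]] & [Not ( [Or [And [Not p]]] )]]] | [And [Not p]]]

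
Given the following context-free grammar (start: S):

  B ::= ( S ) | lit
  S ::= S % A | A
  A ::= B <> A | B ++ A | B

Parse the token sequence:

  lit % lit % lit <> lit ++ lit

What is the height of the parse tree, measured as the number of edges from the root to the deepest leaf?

[S [S [S [A [B lit]]] % [A [B lit]]] % [A [B lit] <> [A [B lit] ++ [A [B lit]]]]]

5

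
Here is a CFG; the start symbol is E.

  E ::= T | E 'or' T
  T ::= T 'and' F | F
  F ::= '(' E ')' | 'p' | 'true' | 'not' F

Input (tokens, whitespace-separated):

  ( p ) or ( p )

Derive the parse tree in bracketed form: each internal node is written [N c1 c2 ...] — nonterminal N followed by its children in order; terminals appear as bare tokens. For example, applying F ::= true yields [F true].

[E [E [T [F ( [E [T [F p]]] )]]] or [T [F ( [E [T [F p]]] )]]]

E
E or T
T or T
F or T
( E ) or T
( T ) or T
( F ) or T
( p ) or T
( p ) or F
( p ) or ( E )
( p ) or ( T )
( p ) or ( F )
( p ) or ( p )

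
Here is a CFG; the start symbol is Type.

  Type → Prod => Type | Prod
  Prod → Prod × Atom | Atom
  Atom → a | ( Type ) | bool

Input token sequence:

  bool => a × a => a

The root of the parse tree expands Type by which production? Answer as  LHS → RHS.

[Type [Prod [Atom bool]] => [Type [Prod [Prod [Atom a]] × [Atom a]] => [Type [Prod [Atom a]]]]]

Type → Prod => Type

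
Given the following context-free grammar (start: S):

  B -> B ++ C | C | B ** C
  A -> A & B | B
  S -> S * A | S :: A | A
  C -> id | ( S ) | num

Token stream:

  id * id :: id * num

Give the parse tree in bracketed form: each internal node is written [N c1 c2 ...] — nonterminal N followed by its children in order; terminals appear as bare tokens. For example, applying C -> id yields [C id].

S
S * A
S :: A * A
S * A :: A * A
A * A :: A * A
B * A :: A * A
C * A :: A * A
id * A :: A * A
id * B :: A * A
id * C :: A * A
id * id :: A * A
id * id :: B * A
id * id :: C * A
id * id :: id * A
id * id :: id * B
id * id :: id * C
id * id :: id * num

[S [S [S [S [A [B [C id]]]] * [A [B [C id]]]] :: [A [B [C id]]]] * [A [B [C num]]]]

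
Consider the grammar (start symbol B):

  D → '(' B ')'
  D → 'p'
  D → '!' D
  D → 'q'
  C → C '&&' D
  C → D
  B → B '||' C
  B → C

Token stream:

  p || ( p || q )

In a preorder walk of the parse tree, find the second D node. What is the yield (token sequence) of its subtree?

( p || q )

[B [B [C [D p]]] || [C [D ( [B [B [C [D p]]] || [C [D q]]] )]]]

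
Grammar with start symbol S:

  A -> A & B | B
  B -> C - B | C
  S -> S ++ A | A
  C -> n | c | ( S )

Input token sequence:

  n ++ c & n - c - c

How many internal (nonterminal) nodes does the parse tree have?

[S [S [A [B [C n]]]] ++ [A [A [B [C c]]] & [B [C n] - [B [C c] - [B [C c]]]]]]

15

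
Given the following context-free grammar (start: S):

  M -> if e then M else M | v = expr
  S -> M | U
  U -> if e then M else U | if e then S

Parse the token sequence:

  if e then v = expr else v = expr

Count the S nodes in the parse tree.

1

[S [M if e then [M v = expr] else [M v = expr]]]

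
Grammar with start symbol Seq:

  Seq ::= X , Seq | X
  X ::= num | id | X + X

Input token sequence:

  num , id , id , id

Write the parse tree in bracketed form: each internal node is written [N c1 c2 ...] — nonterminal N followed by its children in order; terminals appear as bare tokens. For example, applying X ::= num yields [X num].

Seq
X , Seq
num , Seq
num , X , Seq
num , id , Seq
num , id , X , Seq
num , id , id , Seq
num , id , id , X
num , id , id , id

[Seq [X num] , [Seq [X id] , [Seq [X id] , [Seq [X id]]]]]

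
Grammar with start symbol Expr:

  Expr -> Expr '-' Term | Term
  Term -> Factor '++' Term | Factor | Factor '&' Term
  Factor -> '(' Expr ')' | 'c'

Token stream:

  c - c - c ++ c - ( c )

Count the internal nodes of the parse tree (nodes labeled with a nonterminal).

17

[Expr [Expr [Expr [Expr [Term [Factor c]]] - [Term [Factor c]]] - [Term [Factor c] ++ [Term [Factor c]]]] - [Term [Factor ( [Expr [Term [Factor c]]] )]]]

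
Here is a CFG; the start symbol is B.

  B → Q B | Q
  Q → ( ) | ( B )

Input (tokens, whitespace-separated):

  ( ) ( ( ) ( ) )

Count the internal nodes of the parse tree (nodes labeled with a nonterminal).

8

[B [Q ( )] [B [Q ( [B [Q ( )] [B [Q ( )]]] )]]]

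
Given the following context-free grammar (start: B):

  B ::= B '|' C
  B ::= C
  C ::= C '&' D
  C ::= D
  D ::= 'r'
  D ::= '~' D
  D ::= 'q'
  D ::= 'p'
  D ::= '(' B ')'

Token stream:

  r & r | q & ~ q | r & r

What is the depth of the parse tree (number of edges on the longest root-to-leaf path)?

6

[B [B [B [C [C [D r]] & [D r]]] | [C [C [D q]] & [D ~ [D q]]]] | [C [C [D r]] & [D r]]]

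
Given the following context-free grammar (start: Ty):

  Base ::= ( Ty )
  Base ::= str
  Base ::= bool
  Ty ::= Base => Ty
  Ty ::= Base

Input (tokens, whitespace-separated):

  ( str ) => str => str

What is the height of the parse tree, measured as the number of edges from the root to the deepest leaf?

[Ty [Base ( [Ty [Base str]] )] => [Ty [Base str] => [Ty [Base str]]]]

4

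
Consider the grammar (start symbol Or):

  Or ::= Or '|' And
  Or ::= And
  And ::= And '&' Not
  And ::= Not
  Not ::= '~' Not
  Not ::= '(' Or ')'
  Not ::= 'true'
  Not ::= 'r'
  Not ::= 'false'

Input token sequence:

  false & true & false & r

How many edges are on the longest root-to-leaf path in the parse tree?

6

[Or [And [And [And [And [Not false]] & [Not true]] & [Not false]] & [Not r]]]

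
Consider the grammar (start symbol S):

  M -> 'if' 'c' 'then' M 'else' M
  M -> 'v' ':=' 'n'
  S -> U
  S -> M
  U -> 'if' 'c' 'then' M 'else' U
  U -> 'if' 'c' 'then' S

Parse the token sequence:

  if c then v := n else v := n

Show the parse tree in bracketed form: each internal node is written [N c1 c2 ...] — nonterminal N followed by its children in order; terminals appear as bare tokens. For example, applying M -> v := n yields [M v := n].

S
M
if c then M else M
if c then v := n else M
if c then v := n else v := n

[S [M if c then [M v := n] else [M v := n]]]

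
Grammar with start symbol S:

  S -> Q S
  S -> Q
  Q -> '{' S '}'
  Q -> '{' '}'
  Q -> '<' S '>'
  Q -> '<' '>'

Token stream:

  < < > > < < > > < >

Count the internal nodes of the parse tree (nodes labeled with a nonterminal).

[S [Q < [S [Q < >]] >] [S [Q < [S [Q < >]] >] [S [Q < >]]]]

10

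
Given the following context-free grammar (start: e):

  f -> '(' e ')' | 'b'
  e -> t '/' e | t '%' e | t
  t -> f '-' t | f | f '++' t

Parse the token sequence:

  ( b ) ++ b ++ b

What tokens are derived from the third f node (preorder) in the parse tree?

[e [t [f ( [e [t [f b]]] )] ++ [t [f b] ++ [t [f b]]]]]

b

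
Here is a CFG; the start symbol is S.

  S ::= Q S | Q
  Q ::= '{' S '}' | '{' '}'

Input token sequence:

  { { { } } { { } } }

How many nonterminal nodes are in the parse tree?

10

[S [Q { [S [Q { [S [Q { }]] }] [S [Q { [S [Q { }]] }]]] }]]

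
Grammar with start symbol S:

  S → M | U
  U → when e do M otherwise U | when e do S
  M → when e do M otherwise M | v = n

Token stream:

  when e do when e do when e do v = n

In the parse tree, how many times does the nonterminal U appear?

[S [U when e do [S [U when e do [S [U when e do [S [M v = n]]]]]]]]

3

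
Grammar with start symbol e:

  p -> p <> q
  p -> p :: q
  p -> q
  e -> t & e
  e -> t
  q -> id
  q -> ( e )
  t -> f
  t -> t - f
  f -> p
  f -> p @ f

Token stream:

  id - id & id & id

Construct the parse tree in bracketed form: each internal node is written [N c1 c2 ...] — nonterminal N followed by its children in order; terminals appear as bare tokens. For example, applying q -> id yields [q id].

[e [t [t [f [p [q id]]]] - [f [p [q id]]]] & [e [t [f [p [q id]]]] & [e [t [f [p [q id]]]]]]]

e
t & e
t - f & e
f - f & e
p - f & e
q - f & e
id - f & e
id - p & e
id - q & e
id - id & e
id - id & t & e
id - id & f & e
id - id & p & e
id - id & q & e
id - id & id & e
id - id & id & t
id - id & id & f
id - id & id & p
id - id & id & q
id - id & id & id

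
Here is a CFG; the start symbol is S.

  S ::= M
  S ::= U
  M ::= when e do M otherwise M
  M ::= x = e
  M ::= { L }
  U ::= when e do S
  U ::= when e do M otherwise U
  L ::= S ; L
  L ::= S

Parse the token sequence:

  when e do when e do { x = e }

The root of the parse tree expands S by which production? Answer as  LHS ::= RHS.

[S [U when e do [S [U when e do [S [M { [L [S [M x = e]]] }]]]]]]

S ::= U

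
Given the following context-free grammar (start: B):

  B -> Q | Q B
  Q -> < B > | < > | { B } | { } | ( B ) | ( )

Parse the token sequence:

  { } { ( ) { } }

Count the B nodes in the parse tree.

4

[B [Q { }] [B [Q { [B [Q ( )] [B [Q { }]]] }]]]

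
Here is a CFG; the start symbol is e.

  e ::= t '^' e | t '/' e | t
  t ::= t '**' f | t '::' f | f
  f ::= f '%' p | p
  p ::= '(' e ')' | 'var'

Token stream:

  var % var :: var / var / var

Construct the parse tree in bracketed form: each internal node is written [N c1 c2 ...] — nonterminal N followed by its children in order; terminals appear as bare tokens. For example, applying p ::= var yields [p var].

[e [t [t [f [f [p var]] % [p var]]] :: [f [p var]]] / [e [t [f [p var]]] / [e [t [f [p var]]]]]]

e
t / e
t :: f / e
f :: f / e
f % p :: f / e
p % p :: f / e
var % p :: f / e
var % var :: f / e
var % var :: p / e
var % var :: var / e
var % var :: var / t / e
var % var :: var / f / e
var % var :: var / p / e
var % var :: var / var / e
var % var :: var / var / t
var % var :: var / var / f
var % var :: var / var / p
var % var :: var / var / var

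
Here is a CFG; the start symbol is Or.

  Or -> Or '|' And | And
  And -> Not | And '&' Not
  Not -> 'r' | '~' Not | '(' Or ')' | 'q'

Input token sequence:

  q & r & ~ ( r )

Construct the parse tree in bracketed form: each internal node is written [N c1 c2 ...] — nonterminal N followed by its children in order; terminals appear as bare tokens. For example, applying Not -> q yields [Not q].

[Or [And [And [And [Not q]] & [Not r]] & [Not ~ [Not ( [Or [And [Not r]]] )]]]]

Or
And
And & Not
And & Not & Not
Not & Not & Not
q & Not & Not
q & r & Not
q & r & ~ Not
q & r & ~ ( Or )
q & r & ~ ( And )
q & r & ~ ( Not )
q & r & ~ ( r )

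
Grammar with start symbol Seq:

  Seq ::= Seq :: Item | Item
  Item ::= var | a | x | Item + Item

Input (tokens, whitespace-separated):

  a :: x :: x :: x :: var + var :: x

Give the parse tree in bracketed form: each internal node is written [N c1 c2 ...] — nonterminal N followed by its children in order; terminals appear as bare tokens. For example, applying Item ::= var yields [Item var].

Seq
Seq :: Item
Seq :: Item :: Item
Seq :: Item :: Item :: Item
Seq :: Item :: Item :: Item :: Item
Seq :: Item :: Item :: Item :: Item :: Item
Item :: Item :: Item :: Item :: Item :: Item
a :: Item :: Item :: Item :: Item :: Item
a :: x :: Item :: Item :: Item :: Item
a :: x :: x :: Item :: Item :: Item
a :: x :: x :: x :: Item :: Item
a :: x :: x :: x :: Item + Item :: Item
a :: x :: x :: x :: var + Item :: Item
a :: x :: x :: x :: var + var :: Item
a :: x :: x :: x :: var + var :: x

[Seq [Seq [Seq [Seq [Seq [Seq [Item a]] :: [Item x]] :: [Item x]] :: [Item x]] :: [Item [Item var] + [Item var]]] :: [Item x]]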